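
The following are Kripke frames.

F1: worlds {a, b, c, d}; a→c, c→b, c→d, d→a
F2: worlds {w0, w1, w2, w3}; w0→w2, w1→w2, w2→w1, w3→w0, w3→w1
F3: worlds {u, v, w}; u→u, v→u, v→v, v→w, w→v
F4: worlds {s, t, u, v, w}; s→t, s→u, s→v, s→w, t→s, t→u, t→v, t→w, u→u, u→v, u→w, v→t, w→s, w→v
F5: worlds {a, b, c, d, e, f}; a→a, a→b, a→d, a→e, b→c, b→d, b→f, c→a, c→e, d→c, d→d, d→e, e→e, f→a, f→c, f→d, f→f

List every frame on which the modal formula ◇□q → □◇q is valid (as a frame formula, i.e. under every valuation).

The schema corresponds to convergence: ∀x ∀y ∀z (Rxy ∧ Rxz → ∃w (Ryw ∧ Rzw)).
F1: fails — Rcb and Rcb but b and b have no common successor.
F2: holds.
F3: fails — Rvw and Rvu but w and u have no common successor.
F4: fails — Rsv and Rsw but v and w have no common successor.
F5: fails — Rab and Rae but b and e have no common successor.

F2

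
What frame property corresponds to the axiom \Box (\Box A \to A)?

shift-reflexivity: \forall x \forall y (Rxy \to Ryy)

Suppose □(□A→A) is valid. Take Rxy and set V(A)={w : Ryw}. Then at y, □A holds; since □(□A→A) at x, □A→A at y, so A at y, i.e. Ryy.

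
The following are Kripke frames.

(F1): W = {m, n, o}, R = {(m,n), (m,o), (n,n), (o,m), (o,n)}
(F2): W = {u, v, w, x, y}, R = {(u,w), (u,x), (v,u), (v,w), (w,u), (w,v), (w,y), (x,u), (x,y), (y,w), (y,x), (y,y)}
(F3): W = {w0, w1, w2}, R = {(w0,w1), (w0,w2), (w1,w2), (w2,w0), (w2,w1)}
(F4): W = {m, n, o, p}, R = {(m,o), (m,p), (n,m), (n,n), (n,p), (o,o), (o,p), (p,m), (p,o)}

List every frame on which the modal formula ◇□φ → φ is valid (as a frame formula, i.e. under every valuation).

none

Frame correspondent (Sahlqvist): ∀x ∀y (Rxy → Ryx) — i.e. symmetry.
(F1): fails — Ron but not Rno.
(F2): fails — Rvu but not Ruv.
(F3): fails — Rw0w1 but not Rw1w0.
(F4): fails — Rmo but not Rom.
Valid on no frame.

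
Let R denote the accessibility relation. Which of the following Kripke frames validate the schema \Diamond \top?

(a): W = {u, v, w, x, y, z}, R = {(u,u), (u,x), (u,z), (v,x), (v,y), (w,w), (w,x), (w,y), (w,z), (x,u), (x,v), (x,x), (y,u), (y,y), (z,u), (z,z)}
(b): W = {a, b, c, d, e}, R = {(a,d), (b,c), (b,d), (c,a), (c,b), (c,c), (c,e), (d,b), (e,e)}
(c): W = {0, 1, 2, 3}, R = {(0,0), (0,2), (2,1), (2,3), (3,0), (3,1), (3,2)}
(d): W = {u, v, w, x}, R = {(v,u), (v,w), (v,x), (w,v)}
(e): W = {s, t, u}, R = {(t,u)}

This is the axiom for seriality; its first-order frame correspondent is \forall x \exists y Rxy.
(a): holds.
(b): holds.
(c): fails — world 1 has no successor.
(d): fails — world u has no successor.
(e): fails — world s has no successor.

(a), (b)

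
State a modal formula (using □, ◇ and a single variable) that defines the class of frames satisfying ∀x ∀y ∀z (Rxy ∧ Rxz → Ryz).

A defining formula is ◇s → □◇s (the 5 axiom).
Suppose ◇s→□◇s is valid. Take Rxy, Rxz and set V(s)={y}. Then ◇s at x, so □◇s at x, so ◇s at z, so some w with Rzw has s; w=y, i.e. Rzy. By symmetry of the argument, Ryz.

◇s → □◇s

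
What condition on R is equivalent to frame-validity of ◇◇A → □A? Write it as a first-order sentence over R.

This is a Sahlqvist (Geach-type) schema ◇^2□^0A → □^1◇^0A.
Minimal-valuation argument: fix x; take any y with xR^2y and any z with xR^1z. Set V(A) to the set of worlds R-reachable from y in exactly 0 steps. Then □^0A holds at y, so the antecedent holds at x; validity forces ◇^0A at z, giving a w with zR^0w and yR^0w.
First-order correspondent: ∀x ∀y ∀z ((xR²y ∧ xRz) → ∃w (y = w ∧ z = w)).

∀x ∀y ∀z ((xR²y ∧ xRz) → ∃w (y = w ∧ z = w))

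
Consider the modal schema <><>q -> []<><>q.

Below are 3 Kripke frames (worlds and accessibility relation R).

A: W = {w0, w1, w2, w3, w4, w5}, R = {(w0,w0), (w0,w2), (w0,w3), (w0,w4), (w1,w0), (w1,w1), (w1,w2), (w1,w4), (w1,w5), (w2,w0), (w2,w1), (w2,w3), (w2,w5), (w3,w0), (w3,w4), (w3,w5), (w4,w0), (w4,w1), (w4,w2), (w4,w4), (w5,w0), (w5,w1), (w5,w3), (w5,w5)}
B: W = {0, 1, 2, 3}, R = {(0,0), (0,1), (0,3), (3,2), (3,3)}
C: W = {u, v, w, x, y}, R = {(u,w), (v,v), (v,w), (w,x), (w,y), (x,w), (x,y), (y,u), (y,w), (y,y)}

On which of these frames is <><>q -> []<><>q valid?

A

Frame correspondent (Sahlqvist): forall x forall y forall z ((x R^2 y & xRz) -> exists w (y = w & z R^2 w)) — i.e. a generalized confluence (Geach) condition.
A: satisfies the condition.
B: fails — 0R²0, 0R1 but no w with 0=w and 1R²w.
C: fails — uR²x, uRw but no t with x=t and wR²t.
Valid on: A.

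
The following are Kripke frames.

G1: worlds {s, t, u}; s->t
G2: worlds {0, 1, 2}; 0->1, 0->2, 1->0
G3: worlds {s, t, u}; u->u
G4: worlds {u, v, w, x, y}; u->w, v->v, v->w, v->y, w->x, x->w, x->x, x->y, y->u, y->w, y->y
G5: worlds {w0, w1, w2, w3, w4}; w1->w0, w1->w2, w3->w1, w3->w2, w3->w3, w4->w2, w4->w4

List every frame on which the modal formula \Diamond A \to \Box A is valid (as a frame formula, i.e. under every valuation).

G1, G3

The schema corresponds to partial functionality: \forall x \forall y \forall z (Rxy \wedge Rxz \to y = z).
G1: satisfies the condition.
G2: fails — 0 sees both 1 and 2.
G3: satisfies the condition.
G4: fails — v sees both v and w.
G5: fails — w1 sees both w0 and w2.
Valid on: G1, G3.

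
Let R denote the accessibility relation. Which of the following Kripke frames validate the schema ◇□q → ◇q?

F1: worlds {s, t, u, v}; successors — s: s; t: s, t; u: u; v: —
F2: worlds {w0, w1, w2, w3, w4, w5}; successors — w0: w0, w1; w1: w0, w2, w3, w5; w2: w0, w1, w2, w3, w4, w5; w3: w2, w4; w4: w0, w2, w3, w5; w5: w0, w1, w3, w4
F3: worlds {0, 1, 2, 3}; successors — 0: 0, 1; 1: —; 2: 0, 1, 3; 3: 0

F1, F2

The schema corresponds to a generalized confluence (Geach) condition: ∀x ∀y (xRy → ∃w (yRw ∧ xRw)).
F1: ✓.
F2: ✓.
F3: fails — 0R1 but no w with 1Rw and 0Rw.
Valid on: F1, F2.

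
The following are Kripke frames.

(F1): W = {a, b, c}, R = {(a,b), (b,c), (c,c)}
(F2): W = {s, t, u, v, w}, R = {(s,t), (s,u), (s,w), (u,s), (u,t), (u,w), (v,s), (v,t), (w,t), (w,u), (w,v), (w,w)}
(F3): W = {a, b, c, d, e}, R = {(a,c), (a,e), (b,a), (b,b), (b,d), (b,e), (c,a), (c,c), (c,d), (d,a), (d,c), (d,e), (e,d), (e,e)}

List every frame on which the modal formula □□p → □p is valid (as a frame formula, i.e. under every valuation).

This is the axiom for density; its first-order frame correspondent is ∀x ∀y (Rxy → ∃z (Rxz ∧ Rzy)).
(F1): fails — Rab but no z with Raz and Rzb.
(F2): fails — Rus but no z with Ruz and Rzs.
(F3): condition met.
Valid on: (F3).

(F3)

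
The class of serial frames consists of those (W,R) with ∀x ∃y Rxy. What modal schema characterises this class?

□r → ◇r

This is seriality; the standard corresponding axiom is D: □r → ◇r.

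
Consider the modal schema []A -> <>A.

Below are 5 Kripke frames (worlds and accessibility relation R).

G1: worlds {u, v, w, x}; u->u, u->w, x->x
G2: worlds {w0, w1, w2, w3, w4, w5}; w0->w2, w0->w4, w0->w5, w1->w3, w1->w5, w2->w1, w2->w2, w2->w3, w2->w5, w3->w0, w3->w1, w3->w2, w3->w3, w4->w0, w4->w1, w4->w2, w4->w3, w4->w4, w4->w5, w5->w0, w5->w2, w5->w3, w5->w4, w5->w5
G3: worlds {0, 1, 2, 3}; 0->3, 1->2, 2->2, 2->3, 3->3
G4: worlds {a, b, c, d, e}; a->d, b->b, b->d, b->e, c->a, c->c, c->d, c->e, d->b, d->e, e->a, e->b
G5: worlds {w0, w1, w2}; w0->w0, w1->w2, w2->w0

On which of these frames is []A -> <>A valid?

G2, G3, G4, G5

The schema corresponds to seriality: forall x exists y Rxy.
G1: fails — world v has no successor.
G2: satisfies the condition.
G3: satisfies the condition.
G4: satisfies the condition.
G5: satisfies the condition.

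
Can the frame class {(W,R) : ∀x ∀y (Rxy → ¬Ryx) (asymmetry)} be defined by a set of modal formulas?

No

If a class were modally definable it would be closed under surjective bounded morphisms (Goldblatt–Thomason).
The 4-cycle (worlds w0,w1,w2,w3 with w0→w1→w2→w3→w0) is asymmetric. Mapping every world to a single reflexive point • is a surjective bounded morphism, and the reflexive point is not asymmetric (R•• but asymmetry requires ¬R••).
So the class is not modally definable.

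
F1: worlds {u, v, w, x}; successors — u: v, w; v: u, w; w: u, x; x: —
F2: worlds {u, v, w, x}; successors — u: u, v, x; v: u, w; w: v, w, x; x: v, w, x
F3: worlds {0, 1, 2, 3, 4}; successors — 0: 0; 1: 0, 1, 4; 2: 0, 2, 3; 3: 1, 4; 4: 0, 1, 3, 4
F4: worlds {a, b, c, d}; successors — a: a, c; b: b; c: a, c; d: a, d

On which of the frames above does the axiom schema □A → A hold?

F4

The schema corresponds to reflexivity: ∀x Rxx.
F1: fails — world u does not see itself.
F2: fails — world v does not see itself.
F3: fails — world 3 does not see itself.
F4: condition met.
Valid on: F4.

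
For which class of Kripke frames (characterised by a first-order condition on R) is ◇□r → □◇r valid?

convergence: ∀x ∀y ∀z (Rxy ∧ Rxz → ∃w (Ryw ∧ Rzw))

Suppose ◇□r→□◇r is valid. Take Rxy, Rxz and set V(r)={w : Ryw}. Then □r at y so ◇□r at x, so □◇r at x, so ◇r at z, giving w with Rzw and Ryw.
The converse is a direct semantic check.
So the correspondent is convergence.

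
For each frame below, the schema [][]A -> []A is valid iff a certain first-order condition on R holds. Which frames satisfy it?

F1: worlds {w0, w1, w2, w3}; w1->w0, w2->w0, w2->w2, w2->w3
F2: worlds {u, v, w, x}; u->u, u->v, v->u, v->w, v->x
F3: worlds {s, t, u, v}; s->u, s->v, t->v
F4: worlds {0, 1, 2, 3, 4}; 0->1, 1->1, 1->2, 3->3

F4

Frame correspondent (Sahlqvist): forall x forall y (Rxy -> exists z (Rxz & Rzy)) — i.e. density.
F1: fails — Rw1w0 but no z with Rw1z and Rzw0.
F2: fails — Rvw but no z with Rvz and Rzw.
F3: fails — Rsu but no z with Rsz and Rzu.
F4: satisfies the condition.
Valid on: F4.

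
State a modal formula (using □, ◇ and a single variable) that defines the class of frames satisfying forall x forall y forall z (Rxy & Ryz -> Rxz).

The condition is transitivity. The 4 schema □ψ → □□ψ defines it.
Suppose □ψ→□□ψ is valid. Take Rxy, Ryz and set V(ψ)={w : Rxw}. Then □ψ at x, so □□ψ at x, so □ψ at y, so ψ at z, i.e. Rxz.

□ψ → □□ψ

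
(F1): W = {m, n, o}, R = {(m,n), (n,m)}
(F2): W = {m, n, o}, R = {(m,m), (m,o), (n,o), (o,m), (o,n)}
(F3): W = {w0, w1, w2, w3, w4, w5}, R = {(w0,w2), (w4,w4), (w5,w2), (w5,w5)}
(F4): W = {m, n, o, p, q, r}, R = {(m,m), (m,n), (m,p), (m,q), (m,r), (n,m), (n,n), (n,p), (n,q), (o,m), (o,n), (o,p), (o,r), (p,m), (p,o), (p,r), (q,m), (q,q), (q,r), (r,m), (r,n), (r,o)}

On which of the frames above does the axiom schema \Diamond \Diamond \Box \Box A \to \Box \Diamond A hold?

(F1), (F2), (F4)

The schema corresponds to a generalized confluence (Geach) condition: \forall x \forall y \forall z ((x R^2 y \wedge xRz) \to \exists w (y R^2 w \wedge zRw)).
(F1): ✓.
(F2): ✓.
(F3): fails — w5R²w2, w5Rw2 but no w with w2R²w and w2Rw.
(F4): ✓.
Valid on: (F1), (F2), (F4).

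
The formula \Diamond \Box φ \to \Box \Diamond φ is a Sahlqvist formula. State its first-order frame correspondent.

convergence: \forall x \forall y \forall z (Rxy \wedge Rxz \to \exists w (Ryw \wedge Rzw))

Suppose ◇□φ→□◇φ is valid. Take Rxy, Rxz and set V(φ)={w : Ryw}. Then □φ at y so ◇□φ at x, so □◇φ at x, so ◇φ at z, giving w with Rzw and Ryw.
The converse is a direct semantic check.
Frame condition: \forall x \forall y \forall z (Rxy \wedge Rxz \to \exists w (Ryw \wedge Rzw)).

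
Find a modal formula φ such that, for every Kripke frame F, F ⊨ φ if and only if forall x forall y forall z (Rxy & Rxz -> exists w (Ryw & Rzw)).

The condition is convergence. The .2 schema ◇□s → □◇s defines it.
Suppose ◇□s→□◇s is valid. Take Rxy, Rxz and set V(s)={w : Ryw}. Then □s at y so ◇□s at x, so □◇s at x, so ◇s at z, giving w with Rzw and Ryw.

◇□s → □◇s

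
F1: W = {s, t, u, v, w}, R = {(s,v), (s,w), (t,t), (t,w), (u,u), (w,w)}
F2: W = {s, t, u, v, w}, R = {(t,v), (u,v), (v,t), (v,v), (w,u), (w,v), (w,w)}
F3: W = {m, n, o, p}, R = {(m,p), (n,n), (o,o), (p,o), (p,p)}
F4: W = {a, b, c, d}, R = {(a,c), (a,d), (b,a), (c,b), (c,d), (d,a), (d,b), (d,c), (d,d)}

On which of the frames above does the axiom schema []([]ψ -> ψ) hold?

F3

Frame correspondent (Sahlqvist): forall x forall y (Rxy -> Ryy) — i.e. shift-reflexivity.
F1: fails — Rsv but not Rvv.
F2: fails — Rwu but not Ruu.
F3: condition met.
F4: fails — Rdc but not Rcc.
Valid on: F3.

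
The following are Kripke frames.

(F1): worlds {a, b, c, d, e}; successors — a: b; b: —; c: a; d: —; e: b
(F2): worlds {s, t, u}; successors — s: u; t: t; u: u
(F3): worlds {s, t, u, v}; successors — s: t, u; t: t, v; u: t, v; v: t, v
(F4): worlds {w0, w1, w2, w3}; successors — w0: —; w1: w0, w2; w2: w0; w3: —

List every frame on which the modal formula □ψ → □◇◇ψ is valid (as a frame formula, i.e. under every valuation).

This is the axiom for a generalized confluence (Geach) condition; its first-order frame correspondent is ∀x ∀z (xRz → ∃w (xRw ∧ zR²w)).
(F1): fails — aRb but no w with aRw and bR²w.
(F2): condition met.
(F3): condition met.
(F4): fails — w1Rw0 but no w with w1Rw and w0R²w.
Valid on: (F2), (F3).

(F2), (F3)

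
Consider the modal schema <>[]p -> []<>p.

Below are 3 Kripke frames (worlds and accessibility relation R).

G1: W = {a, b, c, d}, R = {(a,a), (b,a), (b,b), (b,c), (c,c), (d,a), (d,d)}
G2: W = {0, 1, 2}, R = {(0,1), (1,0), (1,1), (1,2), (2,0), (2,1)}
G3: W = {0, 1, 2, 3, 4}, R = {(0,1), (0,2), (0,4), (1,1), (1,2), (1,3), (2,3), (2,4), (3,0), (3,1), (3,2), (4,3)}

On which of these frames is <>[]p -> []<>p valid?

Frame correspondent (Sahlqvist): forall x forall y forall z (Rxy & Rxz -> exists w (Ryw & Rzw)) — i.e. convergence.
G1: fails — Rbc and Rba but c and a have no common successor.
G2: holds.
G3: fails — R12 and R13 but 2 and 3 have no common successor.
Valid on: G2.

G2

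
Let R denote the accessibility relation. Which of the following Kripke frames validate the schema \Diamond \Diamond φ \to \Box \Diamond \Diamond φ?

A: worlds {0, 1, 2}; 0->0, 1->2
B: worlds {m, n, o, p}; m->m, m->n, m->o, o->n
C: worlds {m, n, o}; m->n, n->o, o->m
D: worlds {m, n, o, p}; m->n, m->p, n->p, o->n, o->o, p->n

The schema corresponds to a generalized confluence (Geach) condition: \forall x \forall y \forall z ((x R^2 y \wedge xRz) \to \exists w (y = w \wedge z R^2 w)).
A: satisfies the condition.
B: fails — mR²m, mRn but no w with m=w and nR²w.
C: fails — mR²o, mRn but no w with o=w and nR²w.
D: fails — mR²n, mRp but no w with n=w and pR²w.

A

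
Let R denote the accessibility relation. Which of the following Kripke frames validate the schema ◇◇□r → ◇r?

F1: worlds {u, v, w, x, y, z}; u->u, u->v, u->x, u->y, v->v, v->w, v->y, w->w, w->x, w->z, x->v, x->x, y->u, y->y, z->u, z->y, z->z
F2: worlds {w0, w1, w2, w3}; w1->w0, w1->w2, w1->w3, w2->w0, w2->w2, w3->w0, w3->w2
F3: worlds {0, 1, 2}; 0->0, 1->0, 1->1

This is the axiom for a generalized confluence (Geach) condition; its first-order frame correspondent is ∀x ∀y (xR²y → ∃w (yRw ∧ xRw)).
F1: fails — wR²y but no t with yRt and wRt.
F2: fails — w1R²w0 but no w with w0Rw and w1Rw.
F3: holds.
Valid on: F3.

F3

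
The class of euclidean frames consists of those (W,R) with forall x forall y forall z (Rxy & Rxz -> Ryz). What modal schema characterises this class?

This is the Euclidean property; the standard corresponding axiom is 5: ◇q → □◇q.
Suppose ◇q→□◇q is valid. Take Rxy, Rxz and set V(q)={y}. Then ◇q at x, so □◇q at x, so ◇q at z, so some w with Rzw has q; w=y, i.e. Rzy. By symmetry of the argument, Ryz.

◇q → □◇q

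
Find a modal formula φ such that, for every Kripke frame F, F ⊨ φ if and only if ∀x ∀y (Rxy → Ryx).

p → □◇p

This is symmetry; the standard corresponding axiom is B: p → □◇p.
Suppose p→□◇p is valid. Take Rxy and set V(p)={x}. Then p at x, so □◇p at x, so ◇p at y, so some z with Ryz has p; z=x, i.e. Ryx.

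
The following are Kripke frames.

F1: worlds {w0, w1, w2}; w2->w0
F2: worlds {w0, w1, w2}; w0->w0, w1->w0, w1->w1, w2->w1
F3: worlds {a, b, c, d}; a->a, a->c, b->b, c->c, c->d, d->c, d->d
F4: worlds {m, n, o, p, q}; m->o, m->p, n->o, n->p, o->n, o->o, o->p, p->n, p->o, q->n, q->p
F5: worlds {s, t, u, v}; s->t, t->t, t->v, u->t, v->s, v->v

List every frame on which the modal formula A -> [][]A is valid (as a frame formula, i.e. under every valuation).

The schema corresponds to a generalized confluence (Geach) condition: forall x forall z (x R^2 z -> exists w (x = w & z = w)).
F1: holds.
F2: fails — w1R²w0 but w1 ≠ w0.
F3: fails — aR²c but a ≠ c.
F4: fails — mR²n but m ≠ n.
F5: fails — sR²t but s ≠ t.
Valid on: F1.

F1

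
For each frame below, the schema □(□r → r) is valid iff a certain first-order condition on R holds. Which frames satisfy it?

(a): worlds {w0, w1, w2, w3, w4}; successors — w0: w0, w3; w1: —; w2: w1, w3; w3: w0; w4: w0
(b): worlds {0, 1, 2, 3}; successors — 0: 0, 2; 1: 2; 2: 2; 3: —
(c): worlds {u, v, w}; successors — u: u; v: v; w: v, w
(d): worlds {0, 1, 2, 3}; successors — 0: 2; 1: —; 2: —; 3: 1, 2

(b), (c)

The schema corresponds to shift-reflexivity: ∀x ∀y (Rxy → Ryy).
(a): fails — Rw2w1 but not Rw1w1.
(b): satisfies the condition.
(c): satisfies the condition.
(d): fails — R32 but not R22.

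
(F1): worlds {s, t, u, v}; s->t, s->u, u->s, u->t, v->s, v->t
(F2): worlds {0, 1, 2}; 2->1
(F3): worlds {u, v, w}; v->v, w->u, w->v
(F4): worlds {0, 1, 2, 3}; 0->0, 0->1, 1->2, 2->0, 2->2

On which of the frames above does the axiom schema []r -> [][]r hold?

(F2), (F3)

This is the axiom for transitivity; its first-order frame correspondent is forall x forall y forall z (Rxy & Ryz -> Rxz).
(F1): fails — Rus and Rsu but not Ruu.
(F2): condition met.
(F3): condition met.
(F4): fails — R12 and R20 but not R10.
Valid on: (F2), (F3).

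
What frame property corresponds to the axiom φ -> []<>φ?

Suppose φ→□◇φ is valid. Take Rxy and set V(φ)={x}. Then φ at x, so □◇φ at x, so ◇φ at y, so some z with Ryz has φ; z=x, i.e. Ryx.
Conversely, any frame satisfying forall x forall y (Rxy -> Ryx) validates the schema.
So the correspondent is symmetry.

symmetry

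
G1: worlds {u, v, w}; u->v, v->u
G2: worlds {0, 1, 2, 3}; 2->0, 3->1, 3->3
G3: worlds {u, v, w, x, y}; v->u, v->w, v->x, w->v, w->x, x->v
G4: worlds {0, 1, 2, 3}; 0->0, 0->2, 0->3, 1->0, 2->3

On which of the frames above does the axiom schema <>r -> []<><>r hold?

G1

This is the axiom for a generalized confluence (Geach) condition; its first-order frame correspondent is forall x forall y forall z ((xRy & xRz) -> exists w (y = w & z R^2 w)).
G1: condition met.
G2: fails — 2R0, 2R0 but no w with 0=w and 0R²w.
G3: fails — vRu, vRu but no t with u=t and uR²t.
G4: fails — 0R0, 0R2 but no w with 0=w and 2R²w.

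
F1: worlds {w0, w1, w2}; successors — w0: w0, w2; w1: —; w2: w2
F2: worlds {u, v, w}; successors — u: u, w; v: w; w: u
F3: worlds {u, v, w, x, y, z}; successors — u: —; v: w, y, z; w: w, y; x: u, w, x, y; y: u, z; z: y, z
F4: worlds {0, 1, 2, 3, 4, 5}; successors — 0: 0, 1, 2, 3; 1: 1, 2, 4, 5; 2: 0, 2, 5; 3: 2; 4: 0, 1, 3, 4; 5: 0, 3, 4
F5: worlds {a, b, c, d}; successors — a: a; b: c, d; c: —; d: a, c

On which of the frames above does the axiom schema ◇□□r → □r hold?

The schema corresponds to a generalized confluence (Geach) condition: ∀x ∀y ∀z ((xRy ∧ xRz) → ∃w (yR²w ∧ z = w)).
F1: fails — w0Rw2, w0Rw0 but no w with w2R²w and w0=w.
F2: satisfies the condition.
F3: fails — vRy, vRw but no t with yR²t and w=t.
F4: fails — 0R3, 0R1 but no w with 3R²w and 1=w.
F5: fails — bRc, bRc but no w with cR²w and c=w.

F2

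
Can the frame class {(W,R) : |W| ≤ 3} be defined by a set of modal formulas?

Any modally definable frame class is closed under disjoint unions.
Any modal formula valid on each of 4 disjoint one-world frames is valid on their disjoint union (validity is preserved under disjoint unions). Each one-world frame has |W|=1≤3, but the union has |W|=4.
So no modal formula (or set of formulas) defines exactly the |W|≤3 frames.

Not modally definable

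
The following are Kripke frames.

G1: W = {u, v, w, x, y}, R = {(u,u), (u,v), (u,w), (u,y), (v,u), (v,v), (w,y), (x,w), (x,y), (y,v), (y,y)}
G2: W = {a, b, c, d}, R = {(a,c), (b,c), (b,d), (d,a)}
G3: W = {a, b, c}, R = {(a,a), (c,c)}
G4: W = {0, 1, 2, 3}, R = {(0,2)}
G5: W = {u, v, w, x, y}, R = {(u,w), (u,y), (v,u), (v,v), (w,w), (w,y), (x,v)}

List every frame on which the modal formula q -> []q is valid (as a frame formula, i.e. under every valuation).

This is the axiom for a generalized confluence (Geach) condition; its first-order frame correspondent is forall x forall z (xRz -> exists w (x = w & z = w)).
G1: fails — uRv but u ≠ v.
G2: fails — aRc but a ≠ c.
G3: holds.
G4: fails — 0R2 but 0 ≠ 2.
G5: fails — uRw but u ≠ w.
Valid on: G3.

G3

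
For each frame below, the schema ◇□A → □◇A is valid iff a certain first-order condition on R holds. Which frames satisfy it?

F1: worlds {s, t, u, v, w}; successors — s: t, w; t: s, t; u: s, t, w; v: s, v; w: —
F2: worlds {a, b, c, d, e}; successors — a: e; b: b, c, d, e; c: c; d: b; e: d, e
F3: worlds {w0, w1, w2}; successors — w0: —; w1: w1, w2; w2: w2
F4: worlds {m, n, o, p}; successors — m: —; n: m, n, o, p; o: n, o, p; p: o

F3

Frame correspondent (Sahlqvist): ∀x ∀y ∀z (Rxy ∧ Rxz → ∃w (Ryw ∧ Rzw)) — i.e. convergence.
F1: fails — Rsw and Rsw but w and w have no common successor.
F2: fails — Rbc and Rbe but c and e have no common successor.
F3: satisfies the condition.
F4: fails — Rnn and Rnm but n and m have no common successor.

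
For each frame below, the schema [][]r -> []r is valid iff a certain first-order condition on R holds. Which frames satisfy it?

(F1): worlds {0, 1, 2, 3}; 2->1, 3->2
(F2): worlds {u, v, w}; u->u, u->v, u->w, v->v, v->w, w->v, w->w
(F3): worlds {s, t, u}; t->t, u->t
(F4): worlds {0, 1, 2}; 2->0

The schema corresponds to density: forall x forall y (Rxy -> exists z (Rxz & Rzy)).
(F1): fails — R32 but no z with R3z and Rz2.
(F2): holds.
(F3): holds.
(F4): fails — R20 but no z with R2z and Rz0.
Valid on: (F2), (F3).

(F2), (F3)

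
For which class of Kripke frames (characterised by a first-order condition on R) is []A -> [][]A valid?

transitivity

Suppose □A→□□A is valid. Take Rxy, Ryz and set V(A)={w : Rxw}. Then □A at x, so □□A at x, so □A at y, so A at z, i.e. Rxz.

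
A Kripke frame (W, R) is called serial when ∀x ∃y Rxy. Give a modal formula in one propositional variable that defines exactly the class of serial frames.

□q → ◇q

This is seriality; the standard corresponding axiom is D: □q → ◇q.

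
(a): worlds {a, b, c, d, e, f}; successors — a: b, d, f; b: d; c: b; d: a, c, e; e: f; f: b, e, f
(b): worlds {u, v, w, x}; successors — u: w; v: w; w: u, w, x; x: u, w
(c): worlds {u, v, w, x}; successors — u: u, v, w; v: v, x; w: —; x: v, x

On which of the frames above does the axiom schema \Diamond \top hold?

The schema corresponds to seriality: \forall x \exists y Rxy.
(a): ✓.
(b): ✓.
(c): fails — world w has no successor.
Valid on: (a), (b).

(a), (b)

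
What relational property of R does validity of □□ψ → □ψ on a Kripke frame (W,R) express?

density: ∀x ∀y (Rxy → ∃z (Rxz ∧ Rzy))

Suppose □□ψ→□ψ is valid. Take Rxy and set V(ψ)={w : xR²w}. Then □□ψ at x, so □ψ at x, so ψ at y, i.e. ∃z(Rxz∧Rzy).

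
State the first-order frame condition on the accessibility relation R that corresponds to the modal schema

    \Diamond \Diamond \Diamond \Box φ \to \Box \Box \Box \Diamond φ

\forall x \forall y \forall z ((x R^3 y \wedge x R^3 z) \to \exists w (yRw \wedge zRw))

This is a Sahlqvist (Geach-type) schema ◇^3□^1φ → □^3◇^1φ.
Minimal-valuation argument: fix x; take any y with xR^3y and any z with xR^3z. Set V(φ) to the set of worlds R-reachable from y in exactly 1 step. Then □^1φ holds at y, so the antecedent holds at x; validity forces ◇^1φ at z, giving a w with zR^1w and yR^1w.
First-order correspondent: \forall x \forall y \forall z ((x R^3 y \wedge x R^3 z) \to \exists w (yRw \wedge zRw)).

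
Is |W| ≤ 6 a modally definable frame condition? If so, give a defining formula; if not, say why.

No

If a class were modally definable it would be closed under disjoint unions (Goldblatt–Thomason).
Any modal formula valid on each of 7 disjoint one-world frames is valid on their disjoint union (validity is preserved under disjoint unions). Each one-world frame has |W|=1≤6, but the union has |W|=7.
So no modal formula (or set of formulas) defines exactly the |W|≤6 frames.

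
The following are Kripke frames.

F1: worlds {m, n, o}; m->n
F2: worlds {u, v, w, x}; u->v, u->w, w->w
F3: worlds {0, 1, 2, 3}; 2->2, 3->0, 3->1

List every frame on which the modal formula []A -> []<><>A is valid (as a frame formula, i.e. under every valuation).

Frame correspondent (Sahlqvist): forall x forall z (xRz -> exists w (xRw & z R^2 w)) — i.e. a generalized confluence (Geach) condition.
F1: fails — mRn but no w with mRw and nR²w.
F2: fails — uRv but no t with uRt and vR²t.
F3: fails — 3R0 but no w with 3Rw and 0R²w.
Valid on no frame.

none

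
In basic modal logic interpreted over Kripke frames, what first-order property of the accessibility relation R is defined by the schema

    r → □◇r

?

Suppose r→□◇r is valid. Take Rxy and set V(r)={x}. Then r at x, so □◇r at x, so ◇r at y, so some z with Ryz has r; z=x, i.e. Ryx.

Symmetry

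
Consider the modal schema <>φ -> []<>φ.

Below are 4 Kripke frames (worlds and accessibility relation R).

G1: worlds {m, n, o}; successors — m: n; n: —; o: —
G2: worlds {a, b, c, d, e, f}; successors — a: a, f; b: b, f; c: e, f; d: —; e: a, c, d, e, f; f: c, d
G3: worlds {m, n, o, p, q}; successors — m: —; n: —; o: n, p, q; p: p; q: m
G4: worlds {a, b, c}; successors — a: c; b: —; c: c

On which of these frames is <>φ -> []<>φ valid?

This is the axiom for the Euclidean property; its first-order frame correspondent is forall x forall y forall z (Rxy & Rxz -> Ryz).
G1: fails — Rmn and Rmn but not Rnn.
G2: fails — Raf and Raa but not Rfa.
G3: fails — Ron and Ron but not Rnn.
G4: condition met.

G4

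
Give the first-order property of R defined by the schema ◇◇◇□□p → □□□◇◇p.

∀x ∀y ∀z ((xR³y ∧ xR³z) → ∃w (yR²w ∧ zR²w))

This is a Sahlqvist (Geach-type) schema ◇^3□^2p → □^3◇^2p.
First-order correspondent: ∀x ∀y ∀z ((xR³y ∧ xR³z) → ∃w (yR²w ∧ zR²w)).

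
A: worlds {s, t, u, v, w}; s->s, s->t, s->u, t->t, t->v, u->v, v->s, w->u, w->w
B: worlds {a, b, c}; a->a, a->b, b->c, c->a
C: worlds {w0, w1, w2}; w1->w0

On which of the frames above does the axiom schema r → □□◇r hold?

The schema corresponds to a generalized confluence (Geach) condition: ∀x ∀z (xR²z → ∃w (x = w ∧ zRw)).
A: fails — sR²t but no w* with s=w* and tRw*.
B: fails — aR²b but no w with a=w and bRw.
C: ✓.

C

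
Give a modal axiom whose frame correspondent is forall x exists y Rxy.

□p → ◇p

This is seriality; the standard corresponding axiom is D: □p → ◇p.
Suppose □p→◇p is valid. At any x set V(p)=W. Then □p at x, so ◇p at x, so x has a successor.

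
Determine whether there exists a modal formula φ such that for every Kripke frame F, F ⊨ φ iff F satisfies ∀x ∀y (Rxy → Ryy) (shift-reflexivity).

Yes: it is shift-reflexivity, defined by the T□ schema □(□p → p).
Suppose □(□p→p) is valid. Take Rxy and set V(p)={w : Ryw}. Then at y, □p holds; since □(□p→p) at x, □p→p at y, so p at y, i.e. Ryy.

Yes, by □(□p → p)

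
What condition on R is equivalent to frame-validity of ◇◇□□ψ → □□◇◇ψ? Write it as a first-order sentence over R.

This is a Sahlqvist (Geach-type) schema ◇^2□^2ψ → □^2◇^2ψ.
Minimal-valuation argument: fix x; take any y with xR^2y and any z with xR^2z. Set V(ψ) to the set of worlds R-reachable from y in exactly 2 steps. Then □^2ψ holds at y, so the antecedent holds at x; validity forces ◇^2ψ at z, giving a w with zR^2w and yR^2w.
First-order correspondent: ∀x ∀y ∀z ((xR²y ∧ xR²z) → ∃w (yR²w ∧ zR²w)).

∀x ∀y ∀z ((xR²y ∧ xR²z) → ∃w (yR²w ∧ zR²w))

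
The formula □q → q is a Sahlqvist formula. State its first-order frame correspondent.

Reflexivity

Suppose □q→q is valid. At any x set V(q)={w : Rxw}. Then □q holds at x, so q holds at x, i.e. Rxx.
The converse is a direct semantic check.
So the correspondent is reflexivity.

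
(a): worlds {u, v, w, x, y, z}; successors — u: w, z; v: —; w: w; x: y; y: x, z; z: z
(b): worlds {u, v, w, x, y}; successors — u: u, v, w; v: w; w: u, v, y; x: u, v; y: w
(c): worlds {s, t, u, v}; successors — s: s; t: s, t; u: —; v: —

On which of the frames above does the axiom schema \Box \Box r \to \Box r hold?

The schema corresponds to density: \forall x \forall y (Rxy \to \exists z (Rxz \wedge Rzy)).
(a): fails — Ryx but no t with Ryt and Rtx.
(b): fails — Rvw but no z with Rvz and Rzw.
(c): satisfies the condition.

(c)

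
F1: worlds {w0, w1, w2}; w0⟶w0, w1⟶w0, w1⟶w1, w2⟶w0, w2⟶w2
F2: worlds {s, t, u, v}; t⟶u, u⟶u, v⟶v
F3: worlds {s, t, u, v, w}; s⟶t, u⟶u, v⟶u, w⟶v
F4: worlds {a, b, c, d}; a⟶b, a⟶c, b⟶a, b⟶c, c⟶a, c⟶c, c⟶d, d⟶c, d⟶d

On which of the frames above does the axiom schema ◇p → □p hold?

F2, F3

This is the axiom for partial functionality; its first-order frame correspondent is ∀x ∀y ∀z (Rxy ∧ Rxz → y = z).
F1: fails — w1 sees both w0 and w1.
F2: condition met.
F3: condition met.
F4: fails — a sees both b and c.
Valid on: F2, F3.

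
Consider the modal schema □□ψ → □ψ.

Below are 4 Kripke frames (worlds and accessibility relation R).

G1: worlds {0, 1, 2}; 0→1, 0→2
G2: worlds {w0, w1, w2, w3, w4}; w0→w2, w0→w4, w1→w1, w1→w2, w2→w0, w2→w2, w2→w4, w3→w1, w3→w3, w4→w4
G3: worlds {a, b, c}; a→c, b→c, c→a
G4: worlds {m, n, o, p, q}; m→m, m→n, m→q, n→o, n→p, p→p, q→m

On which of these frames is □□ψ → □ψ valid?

G2

The schema corresponds to density: ∀x ∀y (Rxy → ∃z (Rxz ∧ Rzy)).
G1: fails — R01 but no z with R0z and Rz1.
G2: holds.
G3: fails — Rac but no z with Raz and Rzc.
G4: fails — Rno but no z with Rnz and Rzo.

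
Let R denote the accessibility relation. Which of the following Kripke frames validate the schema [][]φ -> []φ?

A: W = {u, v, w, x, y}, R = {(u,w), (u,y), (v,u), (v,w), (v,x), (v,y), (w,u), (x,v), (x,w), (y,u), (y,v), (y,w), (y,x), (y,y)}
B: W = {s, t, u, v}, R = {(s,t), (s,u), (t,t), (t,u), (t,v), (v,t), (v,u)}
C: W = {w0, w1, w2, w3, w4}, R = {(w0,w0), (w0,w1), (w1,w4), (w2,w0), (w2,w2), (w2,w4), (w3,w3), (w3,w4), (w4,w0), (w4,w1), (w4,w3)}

B

This is the axiom for density; its first-order frame correspondent is forall x forall y (Rxy -> exists z (Rxz & Rzy)).
A: fails — Rwu but no z with Rwz and Rzu.
B: condition met.
C: fails — Rw1w4 but no z with Rw1z and Rzw4.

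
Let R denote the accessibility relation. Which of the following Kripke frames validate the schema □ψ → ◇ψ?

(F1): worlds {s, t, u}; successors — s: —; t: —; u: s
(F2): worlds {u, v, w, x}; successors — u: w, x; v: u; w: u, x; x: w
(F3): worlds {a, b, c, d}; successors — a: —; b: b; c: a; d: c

(F2)

The schema corresponds to seriality: ∀x ∃y Rxy.
(F1): fails — world s has no successor.
(F2): condition met.
(F3): fails — world a has no successor.
Valid on: (F2).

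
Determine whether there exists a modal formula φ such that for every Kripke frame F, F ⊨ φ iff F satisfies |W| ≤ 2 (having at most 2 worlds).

Not definable by any modal formula

Modal frame validity is preserved under disjoint unions.
Any modal formula valid on each of 3 disjoint one-world frames is valid on their disjoint union (validity is preserved under disjoint unions). Each one-world frame has |W|=1≤2, but the union has |W|=3.
So the class is not modally definable.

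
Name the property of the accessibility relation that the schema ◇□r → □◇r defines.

convergence: ∀x ∀y ∀z (Rxy ∧ Rxz → ∃w (Ryw ∧ Rzw))

This is the .2 axiom.
It corresponds to convergence: ∀x ∀y ∀z (Rxy ∧ Rxz → ∃w (Ryw ∧ Rzw)).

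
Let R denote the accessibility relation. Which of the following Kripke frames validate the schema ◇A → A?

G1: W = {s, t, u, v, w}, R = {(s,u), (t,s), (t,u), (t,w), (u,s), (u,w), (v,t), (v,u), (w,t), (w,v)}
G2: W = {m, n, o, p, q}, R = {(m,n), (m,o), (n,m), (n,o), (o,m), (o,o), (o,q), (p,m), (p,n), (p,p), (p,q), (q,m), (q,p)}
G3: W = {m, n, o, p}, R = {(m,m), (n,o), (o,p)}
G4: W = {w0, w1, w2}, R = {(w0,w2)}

none

Frame correspondent (Sahlqvist): ∀x ∀y (xRy → ∃w (y = w ∧ x = w)) — i.e. a generalized confluence (Geach) condition.
G1: fails — sRu but u ≠ s.
G2: fails — mRn but n ≠ m.
G3: fails — nRo but o ≠ n.
G4: fails — w0Rw2 but w2 ≠ w0.
Valid on no frame.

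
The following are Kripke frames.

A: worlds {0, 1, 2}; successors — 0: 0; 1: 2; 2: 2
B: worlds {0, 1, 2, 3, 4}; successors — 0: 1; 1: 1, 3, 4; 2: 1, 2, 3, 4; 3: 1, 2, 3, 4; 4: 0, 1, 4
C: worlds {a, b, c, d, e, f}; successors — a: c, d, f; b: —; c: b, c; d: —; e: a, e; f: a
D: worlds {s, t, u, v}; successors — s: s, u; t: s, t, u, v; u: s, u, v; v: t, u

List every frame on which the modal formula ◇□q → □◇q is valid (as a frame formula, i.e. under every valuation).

A, B, D

Frame correspondent (Sahlqvist): ∀x ∀y ∀z (Rxy ∧ Rxz → ∃w (Ryw ∧ Rzw)) — i.e. convergence.
A: ✓.
B: ✓.
C: fails — Rac and Rad but c and d have no common successor.
D: ✓.
Valid on: A, B, D.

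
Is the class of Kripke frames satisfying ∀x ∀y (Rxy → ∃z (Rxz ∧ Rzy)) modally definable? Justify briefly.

This is a Sahlqvist condition; the C4 axiom □□q → □q defines it.
Suppose □□q→□q is valid. Take Rxy and set V(q)={w : xR²w}. Then □□q at x, so □q at x, so q at y, i.e. ∃z(Rxz∧Rzy).

Yes, by □□q → □q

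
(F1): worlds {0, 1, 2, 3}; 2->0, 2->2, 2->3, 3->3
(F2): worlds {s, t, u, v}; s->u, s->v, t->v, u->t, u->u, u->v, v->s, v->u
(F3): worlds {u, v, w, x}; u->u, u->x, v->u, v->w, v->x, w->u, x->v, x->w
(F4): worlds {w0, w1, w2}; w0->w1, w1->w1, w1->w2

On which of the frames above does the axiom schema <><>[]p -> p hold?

The schema corresponds to a generalized confluence (Geach) condition: forall x forall y (x R^2 y -> exists w (yRw & x = w)).
(F1): fails — 2R²0 but no w with 0Rw and 2=w.
(F2): fails — sR²s but no w with sRw and s=w.
(F3): fails — uR²x but no t with xRt and u=t.
(F4): fails — w0R²w1 but no w with w1Rw and w0=w.
Valid on no frame.

none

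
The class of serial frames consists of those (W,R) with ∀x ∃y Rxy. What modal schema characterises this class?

□ψ → ◇ψ

The condition is seriality. The D schema □ψ → ◇ψ defines it.
Suppose □ψ→◇ψ is valid. At any x set V(ψ)=W. Then □ψ at x, so ◇ψ at x, so x has a successor.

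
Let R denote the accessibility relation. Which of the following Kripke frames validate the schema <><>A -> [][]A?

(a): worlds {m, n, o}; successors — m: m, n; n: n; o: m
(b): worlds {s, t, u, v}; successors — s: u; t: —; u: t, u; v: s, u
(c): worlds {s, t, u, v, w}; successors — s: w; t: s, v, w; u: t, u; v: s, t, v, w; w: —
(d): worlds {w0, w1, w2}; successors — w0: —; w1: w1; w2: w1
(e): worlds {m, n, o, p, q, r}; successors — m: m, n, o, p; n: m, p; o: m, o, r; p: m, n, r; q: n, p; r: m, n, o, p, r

The schema corresponds to a generalized confluence (Geach) condition: forall x forall y forall z ((x R^2 y & x R^2 z) -> exists w (y = w & z = w)).
(a): fails — mR²m, mR²n but m ≠ n.
(b): fails — sR²t, sR²u but t ≠ u.
(c): fails — tR²s, tR²t but s ≠ t.
(d): ✓.
(e): fails — mR²m, mR²n but m ≠ n.
Valid on: (d).

(d)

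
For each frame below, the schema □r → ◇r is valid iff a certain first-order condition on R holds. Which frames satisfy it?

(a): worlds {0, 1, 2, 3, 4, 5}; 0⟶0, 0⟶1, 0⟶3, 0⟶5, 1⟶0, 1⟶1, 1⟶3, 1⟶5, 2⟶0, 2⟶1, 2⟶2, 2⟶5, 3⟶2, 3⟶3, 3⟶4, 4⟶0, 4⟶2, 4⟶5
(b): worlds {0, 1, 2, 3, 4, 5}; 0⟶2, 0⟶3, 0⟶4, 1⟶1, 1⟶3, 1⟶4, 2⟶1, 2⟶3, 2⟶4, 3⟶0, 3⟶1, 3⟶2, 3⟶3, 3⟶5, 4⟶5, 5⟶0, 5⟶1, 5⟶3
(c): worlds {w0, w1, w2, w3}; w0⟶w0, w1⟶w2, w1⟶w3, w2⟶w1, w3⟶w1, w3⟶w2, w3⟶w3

(b), (c)

Frame correspondent (Sahlqvist): ∀x ∃y Rxy — i.e. seriality.
(a): fails — world 5 has no successor.
(b): ✓.
(c): ✓.
Valid on: (b), (c).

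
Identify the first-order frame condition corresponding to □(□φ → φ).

Suppose □(□φ→φ) is valid. Take Rxy and set V(φ)={w : Ryw}. Then at y, □φ holds; since □(□φ→φ) at x, □φ→φ at y, so φ at y, i.e. Ryy.

shift-reflexivity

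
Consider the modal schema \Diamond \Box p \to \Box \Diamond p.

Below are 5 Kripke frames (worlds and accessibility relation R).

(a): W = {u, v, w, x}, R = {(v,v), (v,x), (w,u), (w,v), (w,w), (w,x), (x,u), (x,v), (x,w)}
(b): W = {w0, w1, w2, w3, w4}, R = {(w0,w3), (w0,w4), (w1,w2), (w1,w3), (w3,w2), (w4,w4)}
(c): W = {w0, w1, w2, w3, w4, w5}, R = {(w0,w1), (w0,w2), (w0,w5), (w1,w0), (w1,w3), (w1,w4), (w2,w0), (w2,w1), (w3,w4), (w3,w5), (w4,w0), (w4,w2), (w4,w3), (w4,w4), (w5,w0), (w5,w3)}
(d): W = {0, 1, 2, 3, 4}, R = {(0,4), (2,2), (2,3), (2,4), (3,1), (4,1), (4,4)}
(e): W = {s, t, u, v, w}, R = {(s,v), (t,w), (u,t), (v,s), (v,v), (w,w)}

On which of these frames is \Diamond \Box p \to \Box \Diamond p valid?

(e)

The schema corresponds to convergence: \forall x \forall y \forall z (Rxy \wedge Rxz \to \exists w (Ryw \wedge Rzw)).
(a): fails — Rww and Rwu but w and u have no common successor.
(b): fails — Rw0w4 and Rw0w3 but w4 and w3 have no common successor.
(c): fails — Rw2w1 and Rw2w0 but w1 and w0 have no common successor.
(d): fails — R23 and R22 but 3 and 2 have no common successor.
(e): ✓.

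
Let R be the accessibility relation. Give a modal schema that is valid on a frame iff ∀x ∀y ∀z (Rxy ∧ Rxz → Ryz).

◇r → □◇r

This is the Euclidean property; the standard corresponding axiom is 5: ◇r → □◇r.
Suppose ◇r→□◇r is valid. Take Rxy, Rxz and set V(r)={y}. Then ◇r at x, so □◇r at x, so ◇r at z, so some w with Rzw has r; w=y, i.e. Rzy. By symmetry of the argument, Ryz.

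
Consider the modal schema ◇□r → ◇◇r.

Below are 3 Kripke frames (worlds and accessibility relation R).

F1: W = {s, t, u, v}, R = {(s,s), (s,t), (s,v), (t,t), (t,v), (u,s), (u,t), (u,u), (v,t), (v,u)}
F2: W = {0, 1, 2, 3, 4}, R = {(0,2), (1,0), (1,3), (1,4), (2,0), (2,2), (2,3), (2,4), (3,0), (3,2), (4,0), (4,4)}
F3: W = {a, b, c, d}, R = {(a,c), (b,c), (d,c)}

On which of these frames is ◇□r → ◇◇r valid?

The schema corresponds to a generalized confluence (Geach) condition: ∀x ∀y (xRy → ∃w (yRw ∧ xR²w)).
F1: satisfies the condition.
F2: satisfies the condition.
F3: fails — aRc but no w with cRw and aR²w.

F1, F2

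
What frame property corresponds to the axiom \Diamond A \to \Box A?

partial functionality: \forall x \forall y \forall z (Rxy \wedge Rxz \to y = z)

Suppose ◇A→□A is valid. Take Rxy, Rxz and set V(A)={y}. Then ◇A at x, so □A at x, so A at z, i.e. z=y.
The converse is a direct semantic check.
So the correspondent is partial functionality.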